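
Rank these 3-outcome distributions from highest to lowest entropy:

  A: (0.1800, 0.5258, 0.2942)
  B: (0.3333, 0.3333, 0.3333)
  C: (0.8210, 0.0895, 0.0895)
B > A > C

Key insight: Entropy is maximized by uniform distributions and minimized by concentrated distributions.

- Uniform distributions have maximum entropy log₂(3) = 1.5850 bits
- The more "peaked" or concentrated a distribution, the lower its entropy

Entropies:
  H(A) = 1.4523 bits
  H(B) = 1.5850 bits
  H(C) = 0.8569 bits

Ranking: B > A > C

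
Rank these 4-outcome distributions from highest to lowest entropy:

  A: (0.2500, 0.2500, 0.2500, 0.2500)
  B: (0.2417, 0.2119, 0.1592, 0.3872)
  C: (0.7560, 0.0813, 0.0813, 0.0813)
A > B > C

Key insight: Entropy is maximized by uniform distributions and minimized by concentrated distributions.

- Uniform distributions have maximum entropy log₂(4) = 2.0000 bits
- The more "peaked" or concentrated a distribution, the lower its entropy

Entropies:
  H(A) = 2.0000 bits
  H(B) = 1.9216 bits
  H(C) = 1.1884 bits

Ranking: A > B > C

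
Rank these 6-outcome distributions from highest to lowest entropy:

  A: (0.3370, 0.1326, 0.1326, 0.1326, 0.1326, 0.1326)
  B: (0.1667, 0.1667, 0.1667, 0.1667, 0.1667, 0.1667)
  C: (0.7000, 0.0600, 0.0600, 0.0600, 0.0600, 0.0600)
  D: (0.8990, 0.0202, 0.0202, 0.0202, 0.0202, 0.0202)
B > A > C > D

Key insight: Entropy is maximized by uniform distributions and minimized by concentrated distributions.

Entropies:
  H(A) = 2.4614 bits
  H(B) = 2.5850 bits
  H(C) = 1.5779 bits
  H(D) = 0.7067 bits

Ranking: B > A > C > D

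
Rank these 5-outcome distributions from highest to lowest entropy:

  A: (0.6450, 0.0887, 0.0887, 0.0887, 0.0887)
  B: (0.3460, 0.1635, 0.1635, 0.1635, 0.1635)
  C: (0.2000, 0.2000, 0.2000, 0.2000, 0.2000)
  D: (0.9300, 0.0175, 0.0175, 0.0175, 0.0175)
C > B > A > D

Key insight: Entropy is maximized by uniform distributions and minimized by concentrated distributions.

Entropies:
  H(A) = 1.6485 bits
  H(B) = 2.2384 bits
  H(C) = 2.3219 bits
  H(D) = 0.5059 bits

Ranking: C > B > A > D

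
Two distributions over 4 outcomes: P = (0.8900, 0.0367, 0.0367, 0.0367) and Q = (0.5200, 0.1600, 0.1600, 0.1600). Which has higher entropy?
Q

P is highly concentrated on one outcome (89%), making it nearly deterministic. Q spreads its mass more evenly (max 52%). The more spread-out distribution has higher entropy: H(P) ≈ 0.674 bits, H(Q) ≈ 1.760 bits.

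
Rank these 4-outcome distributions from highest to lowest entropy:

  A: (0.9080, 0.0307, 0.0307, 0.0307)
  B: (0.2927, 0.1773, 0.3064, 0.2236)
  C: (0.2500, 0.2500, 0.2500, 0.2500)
C > B > A

Key insight: Entropy is maximized by uniform distributions and minimized by concentrated distributions.

- Uniform distributions have maximum entropy log₂(4) = 2.0000 bits
- The more "peaked" or concentrated a distribution, the lower its entropy

Entropies:
  H(A) = 0.5889 bits
  H(B) = 1.9674 bits
  H(C) = 2.0000 bits

Ranking: C > B > A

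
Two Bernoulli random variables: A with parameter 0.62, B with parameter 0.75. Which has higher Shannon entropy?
A

For binary distributions, entropy is maximized at p=0.5 and decreases as p moves toward 0 or 1.

H(A) = H(0.62) = 0.9580 bits
H(B) = H(0.75) = 0.8113 bits

Distribution A (p=0.62) is closer to uniform (p=0.5), so it has higher entropy.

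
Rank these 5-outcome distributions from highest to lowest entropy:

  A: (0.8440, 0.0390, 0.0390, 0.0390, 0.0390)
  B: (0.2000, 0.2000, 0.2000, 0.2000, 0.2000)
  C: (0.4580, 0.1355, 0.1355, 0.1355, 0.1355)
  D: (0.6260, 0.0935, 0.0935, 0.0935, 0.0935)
B > C > D > A

Key insight: Entropy is maximized by uniform distributions and minimized by concentrated distributions.

Entropies:
  H(A) = 0.9367 bits
  H(B) = 2.3219 bits
  H(C) = 2.0789 bits
  H(D) = 1.7017 bits

Ranking: B > C > D > A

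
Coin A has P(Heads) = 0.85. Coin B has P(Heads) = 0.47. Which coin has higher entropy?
B

For binary distributions, entropy is maximized at p=0.5 and decreases as p moves toward 0 or 1.

H(A) = H(0.85) = 0.6098 bits
H(B) = H(0.47) = 0.9974 bits

Distribution B (p=0.47) is closer to uniform (p=0.5), so it has higher entropy.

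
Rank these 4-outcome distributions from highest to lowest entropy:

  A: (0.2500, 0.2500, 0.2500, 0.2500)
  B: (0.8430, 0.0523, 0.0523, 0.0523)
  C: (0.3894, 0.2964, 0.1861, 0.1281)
A > C > B

Key insight: Entropy is maximized by uniform distributions and minimized by concentrated distributions.

- Uniform distributions have maximum entropy log₂(4) = 2.0000 bits
- The more "peaked" or concentrated a distribution, the lower its entropy

Entropies:
  H(A) = 2.0000 bits
  H(B) = 0.8759 bits
  H(C) = 1.8810 bits

Ranking: A > C > B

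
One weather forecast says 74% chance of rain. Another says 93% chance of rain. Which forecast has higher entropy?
74% forecast

Treat each forecast as a Bernoulli distribution. Binary entropy is maximized at p=0.5 and falls off symmetrically toward 0 or 1. The 74% forecast is closer to 50%, so it is more uncertain. H(74%) ≈ 0.827 bits, H(93%) ≈ 0.366 bits.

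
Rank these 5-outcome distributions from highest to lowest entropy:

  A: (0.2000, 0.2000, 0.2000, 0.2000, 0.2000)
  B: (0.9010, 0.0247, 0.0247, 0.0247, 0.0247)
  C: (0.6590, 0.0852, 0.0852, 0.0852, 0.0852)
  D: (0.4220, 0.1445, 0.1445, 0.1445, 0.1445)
A > D > C > B

Key insight: Entropy is maximized by uniform distributions and minimized by concentrated distributions.

Entropies:
  H(A) = 2.3219 bits
  H(B) = 0.6638 bits
  H(C) = 1.6078 bits
  H(D) = 2.1384 bits

Ranking: A > D > C > B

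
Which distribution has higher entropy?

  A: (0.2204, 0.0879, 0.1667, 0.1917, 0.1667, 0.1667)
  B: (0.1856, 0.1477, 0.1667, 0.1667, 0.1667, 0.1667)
B

Both distributions are close to uniform, making this a harder comparison.

H(A) = 2.5385 bits
H(B) = 2.5818 bits

The distribution closer to uniform has higher entropy.
Answer: B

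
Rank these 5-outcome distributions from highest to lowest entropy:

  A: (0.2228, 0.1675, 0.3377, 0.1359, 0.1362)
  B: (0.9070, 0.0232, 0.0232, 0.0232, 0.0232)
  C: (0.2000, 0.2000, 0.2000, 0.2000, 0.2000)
C > A > B

Key insight: Entropy is maximized by uniform distributions and minimized by concentrated distributions.

- Uniform distributions have maximum entropy log₂(5) = 2.3219 bits
- The more "peaked" or concentrated a distribution, the lower its entropy

Entropies:
  H(A) = 2.2262 bits
  H(B) = 0.6324 bits
  H(C) = 2.3219 bits

Ranking: C > A > B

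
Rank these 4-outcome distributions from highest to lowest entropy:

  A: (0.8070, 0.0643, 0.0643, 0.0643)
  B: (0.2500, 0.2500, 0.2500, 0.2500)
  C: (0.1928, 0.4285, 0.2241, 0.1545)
B > C > A

Key insight: Entropy is maximized by uniform distributions and minimized by concentrated distributions.

- Uniform distributions have maximum entropy log₂(4) = 2.0000 bits
- The more "peaked" or concentrated a distribution, the lower its entropy

Entropies:
  H(A) = 1.0136 bits
  H(B) = 2.0000 bits
  H(C) = 1.8817 bits

Ranking: B > C > A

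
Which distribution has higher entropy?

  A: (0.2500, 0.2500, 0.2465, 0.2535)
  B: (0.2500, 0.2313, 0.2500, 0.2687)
A

Both distributions are close to uniform, making this a harder comparison.

H(A) = 1.9999 bits
H(B) = 1.9980 bits

The distribution closer to uniform has higher entropy.
Answer: A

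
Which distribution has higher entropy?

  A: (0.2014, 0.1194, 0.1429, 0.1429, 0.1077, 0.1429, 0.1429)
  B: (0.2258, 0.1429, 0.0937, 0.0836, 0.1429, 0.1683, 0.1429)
A

Both distributions are close to uniform, making this a harder comparison.

H(A) = 2.7822 bits
H(B) = 2.7399 bits

The distribution closer to uniform has higher entropy.
Answer: A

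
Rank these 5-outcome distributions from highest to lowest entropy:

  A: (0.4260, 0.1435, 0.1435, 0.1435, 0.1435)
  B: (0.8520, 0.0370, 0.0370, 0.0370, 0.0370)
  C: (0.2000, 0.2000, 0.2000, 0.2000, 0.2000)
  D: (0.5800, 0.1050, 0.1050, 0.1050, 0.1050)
C > A > D > B

Key insight: Entropy is maximized by uniform distributions and minimized by concentrated distributions.

Entropies:
  H(A) = 2.1321 bits
  H(B) = 0.9008 bits
  H(C) = 2.3219 bits
  H(D) = 1.8215 bits

Ranking: C > A > D > B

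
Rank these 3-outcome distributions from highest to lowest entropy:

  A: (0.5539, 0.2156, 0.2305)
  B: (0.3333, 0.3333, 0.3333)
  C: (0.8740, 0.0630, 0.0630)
B > A > C

Key insight: Entropy is maximized by uniform distributions and minimized by concentrated distributions.

- Uniform distributions have maximum entropy log₂(3) = 1.5850 bits
- The more "peaked" or concentrated a distribution, the lower its entropy

Entropies:
  H(A) = 1.4374 bits
  H(B) = 1.5850 bits
  H(C) = 0.6724 bits

Ranking: B > A > C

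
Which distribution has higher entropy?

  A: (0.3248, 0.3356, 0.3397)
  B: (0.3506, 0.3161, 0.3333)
A

Both distributions are close to uniform, making this a harder comparison.

H(A) = 1.5847 bits
H(B) = 1.5837 bits

The distribution closer to uniform has higher entropy.
Answer: A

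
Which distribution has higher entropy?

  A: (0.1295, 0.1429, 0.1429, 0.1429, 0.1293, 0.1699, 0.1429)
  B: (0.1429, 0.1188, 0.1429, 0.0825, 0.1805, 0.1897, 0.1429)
A

Both distributions are close to uniform, making this a harder comparison.

H(A) = 2.8020 bits
H(B) = 2.7659 bits

The distribution closer to uniform has higher entropy.
Answer: A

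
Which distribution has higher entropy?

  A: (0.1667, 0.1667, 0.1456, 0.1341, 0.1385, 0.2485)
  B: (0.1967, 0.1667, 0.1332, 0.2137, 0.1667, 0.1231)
B

Both distributions are close to uniform, making this a harder comparison.

H(A) = 2.5493 bits
H(B) = 2.5582 bits

The distribution closer to uniform has higher entropy.
Answer: B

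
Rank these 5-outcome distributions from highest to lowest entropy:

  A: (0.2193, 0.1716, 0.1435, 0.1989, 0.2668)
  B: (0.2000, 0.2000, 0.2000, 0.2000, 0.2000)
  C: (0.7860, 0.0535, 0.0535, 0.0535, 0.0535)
B > A > C

Key insight: Entropy is maximized by uniform distributions and minimized by concentrated distributions.

- Uniform distributions have maximum entropy log₂(5) = 2.3219 bits
- The more "peaked" or concentrated a distribution, the lower its entropy

Entropies:
  H(A) = 2.2902 bits
  H(B) = 2.3219 bits
  H(C) = 1.1771 bits

Ranking: B > A > C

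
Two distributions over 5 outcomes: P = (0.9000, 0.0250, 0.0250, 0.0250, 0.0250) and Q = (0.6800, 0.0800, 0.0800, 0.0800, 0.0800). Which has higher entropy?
Q

P is highly concentrated on one outcome (90%), making it nearly deterministic. Q spreads its mass more evenly (max 68%). The more spread-out distribution has higher entropy: H(P) ≈ 0.669 bits, H(Q) ≈ 1.544 bits.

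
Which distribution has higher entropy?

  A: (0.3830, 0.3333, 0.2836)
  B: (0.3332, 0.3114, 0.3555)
B

Both distributions are close to uniform, making this a harder comparison.

H(A) = 1.5742 bits
H(B) = 1.5829 bits

The distribution closer to uniform has higher entropy.
Answer: B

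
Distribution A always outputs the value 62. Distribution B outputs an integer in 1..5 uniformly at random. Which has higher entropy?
B

A is deterministic, so H(A) = 0. B is uniform over 5 outcomes, so H(B) = log₂(5) = 2.322 bits. Any distribution with genuine randomness has higher entropy than a deterministic one.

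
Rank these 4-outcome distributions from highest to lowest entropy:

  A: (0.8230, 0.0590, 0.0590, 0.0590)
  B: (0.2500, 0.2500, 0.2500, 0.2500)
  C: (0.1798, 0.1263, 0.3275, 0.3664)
B > C > A

Key insight: Entropy is maximized by uniform distributions and minimized by concentrated distributions.

- Uniform distributions have maximum entropy log₂(4) = 2.0000 bits
- The more "peaked" or concentrated a distribution, the lower its entropy

Entropies:
  H(A) = 0.9540 bits
  H(B) = 2.0000 bits
  H(C) = 1.8802 bits

Ranking: B > C > A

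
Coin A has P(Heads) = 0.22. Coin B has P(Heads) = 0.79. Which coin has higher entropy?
A

For binary distributions, entropy is maximized at p=0.5 and decreases as p moves toward 0 or 1.

H(A) = H(0.22) = 0.7602 bits
H(B) = H(0.79) = 0.7415 bits

Distribution A (p=0.22) is closer to uniform (p=0.5), so it has higher entropy.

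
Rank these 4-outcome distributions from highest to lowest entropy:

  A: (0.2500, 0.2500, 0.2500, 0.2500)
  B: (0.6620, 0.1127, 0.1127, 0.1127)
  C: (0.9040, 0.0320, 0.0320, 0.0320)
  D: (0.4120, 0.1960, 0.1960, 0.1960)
A > D > B > C

Key insight: Entropy is maximized by uniform distributions and minimized by concentrated distributions.

Entropies:
  H(A) = 2.0000 bits
  H(B) = 1.4586 bits
  H(C) = 0.6083 bits
  H(D) = 1.9095 bits

Ranking: A > D > B > C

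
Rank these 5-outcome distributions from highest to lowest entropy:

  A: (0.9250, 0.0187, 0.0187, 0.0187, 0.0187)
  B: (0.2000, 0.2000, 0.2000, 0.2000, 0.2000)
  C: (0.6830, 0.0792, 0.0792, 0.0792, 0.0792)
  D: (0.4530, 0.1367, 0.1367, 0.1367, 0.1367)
B > D > C > A

Key insight: Entropy is maximized by uniform distributions and minimized by concentrated distributions.

Entropies:
  H(A) = 0.5343 bits
  H(B) = 2.3219 bits
  H(C) = 1.5351 bits
  H(D) = 2.0876 bits

Ranking: B > D > C > A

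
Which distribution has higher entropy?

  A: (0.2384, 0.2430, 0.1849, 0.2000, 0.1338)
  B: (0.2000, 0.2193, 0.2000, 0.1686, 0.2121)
B

Both distributions are close to uniform, making this a harder comparison.

H(A) = 2.2919 bits
H(B) = 2.3164 bits

The distribution closer to uniform has higher entropy.
Answer: B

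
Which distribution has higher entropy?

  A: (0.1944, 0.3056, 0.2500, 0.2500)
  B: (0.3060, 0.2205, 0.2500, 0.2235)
B

Both distributions are close to uniform, making this a harder comparison.

H(A) = 1.9820 bits
H(B) = 1.9868 bits

The distribution closer to uniform has higher entropy.
Answer: B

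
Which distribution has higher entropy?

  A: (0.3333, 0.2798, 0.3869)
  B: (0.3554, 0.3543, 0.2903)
B

Both distributions are close to uniform, making this a harder comparison.

H(A) = 1.5725 bits
H(B) = 1.5788 bits

The distribution closer to uniform has higher entropy.
Answer: B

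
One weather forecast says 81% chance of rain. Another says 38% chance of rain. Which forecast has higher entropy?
38% forecast

Treat each forecast as a Bernoulli distribution. Binary entropy is maximized at p=0.5 and falls off symmetrically toward 0 or 1. The 38% forecast is closer to 50%, so it is more uncertain. H(81%) ≈ 0.701 bits, H(38%) ≈ 0.958 bits.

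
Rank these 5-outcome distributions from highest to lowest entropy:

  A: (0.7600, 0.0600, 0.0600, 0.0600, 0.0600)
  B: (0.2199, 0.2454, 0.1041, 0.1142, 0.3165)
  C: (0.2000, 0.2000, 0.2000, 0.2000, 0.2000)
C > B > A

Key insight: Entropy is maximized by uniform distributions and minimized by concentrated distributions.

- Uniform distributions have maximum entropy log₂(5) = 2.3219 bits
- The more "peaked" or concentrated a distribution, the lower its entropy

Entropies:
  H(A) = 1.2750 bits
  H(B) = 2.2003 bits
  H(C) = 2.3219 bits

Ranking: C > B > A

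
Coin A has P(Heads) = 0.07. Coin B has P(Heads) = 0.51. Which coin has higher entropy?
B

For binary distributions, entropy is maximized at p=0.5 and decreases as p moves toward 0 or 1.

H(A) = H(0.07) = 0.3659 bits
H(B) = H(0.51) = 0.9997 bits

Distribution B (p=0.51) is closer to uniform (p=0.5), so it has higher entropy.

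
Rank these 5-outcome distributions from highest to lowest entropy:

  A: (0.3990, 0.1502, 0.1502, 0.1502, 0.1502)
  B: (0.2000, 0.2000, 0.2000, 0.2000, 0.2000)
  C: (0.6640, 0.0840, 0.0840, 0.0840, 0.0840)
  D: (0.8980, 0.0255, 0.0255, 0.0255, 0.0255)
B > A > C > D

Key insight: Entropy is maximized by uniform distributions and minimized by concentrated distributions.

Entropies:
  H(A) = 2.1724 bits
  H(B) = 2.3219 bits
  H(C) = 1.5929 bits
  H(D) = 0.6793 bits

Ranking: B > A > C > D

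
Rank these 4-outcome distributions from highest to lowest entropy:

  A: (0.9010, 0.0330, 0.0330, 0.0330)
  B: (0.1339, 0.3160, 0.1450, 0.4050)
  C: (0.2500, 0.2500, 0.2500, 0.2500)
C > B > A

Key insight: Entropy is maximized by uniform distributions and minimized by concentrated distributions.

- Uniform distributions have maximum entropy log₂(4) = 2.0000 bits
- The more "peaked" or concentrated a distribution, the lower its entropy

Entropies:
  H(A) = 0.6227 bits
  H(B) = 1.8458 bits
  H(C) = 2.0000 bits

Ranking: C > B > A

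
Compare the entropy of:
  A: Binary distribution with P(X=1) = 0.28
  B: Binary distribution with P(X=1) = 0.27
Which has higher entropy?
A

For binary distributions, entropy is maximized at p=0.5 and decreases as p moves toward 0 or 1.

H(A) = H(0.28) = 0.8555 bits
H(B) = H(0.27) = 0.8415 bits

Distribution A (p=0.28) is closer to uniform (p=0.5), so it has higher entropy.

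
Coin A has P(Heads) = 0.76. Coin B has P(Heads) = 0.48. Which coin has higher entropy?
B

For binary distributions, entropy is maximized at p=0.5 and decreases as p moves toward 0 or 1.

H(A) = H(0.76) = 0.7950 bits
H(B) = H(0.48) = 0.9988 bits

Distribution B (p=0.48) is closer to uniform (p=0.5), so it has higher entropy.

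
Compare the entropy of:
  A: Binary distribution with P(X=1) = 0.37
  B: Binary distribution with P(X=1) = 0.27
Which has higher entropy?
A

For binary distributions, entropy is maximized at p=0.5 and decreases as p moves toward 0 or 1.

H(A) = H(0.37) = 0.9507 bits
H(B) = H(0.27) = 0.8415 bits

Distribution A (p=0.37) is closer to uniform (p=0.5), so it has higher entropy.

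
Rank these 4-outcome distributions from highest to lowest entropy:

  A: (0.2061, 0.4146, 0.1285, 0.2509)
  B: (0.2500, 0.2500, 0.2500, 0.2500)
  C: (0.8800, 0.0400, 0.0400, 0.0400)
B > A > C

Key insight: Entropy is maximized by uniform distributions and minimized by concentrated distributions.

- Uniform distributions have maximum entropy log₂(4) = 2.0000 bits
- The more "peaked" or concentrated a distribution, the lower its entropy

Entropies:
  H(A) = 1.8770 bits
  H(B) = 2.0000 bits
  H(C) = 0.7196 bits

Ranking: B > A > C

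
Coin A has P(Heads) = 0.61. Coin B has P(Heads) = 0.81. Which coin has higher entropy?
A

For binary distributions, entropy is maximized at p=0.5 and decreases as p moves toward 0 or 1.

H(A) = H(0.61) = 0.9648 bits
H(B) = H(0.81) = 0.7015 bits

Distribution A (p=0.61) is closer to uniform (p=0.5), so it has higher entropy.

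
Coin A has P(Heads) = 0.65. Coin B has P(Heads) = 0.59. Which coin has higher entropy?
B

For binary distributions, entropy is maximized at p=0.5 and decreases as p moves toward 0 or 1.

H(A) = H(0.65) = 0.9341 bits
H(B) = H(0.59) = 0.9765 bits

Distribution B (p=0.59) is closer to uniform (p=0.5), so it has higher entropy.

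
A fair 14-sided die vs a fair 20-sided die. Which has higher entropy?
20-sided die

Both are uniform distributions; for uniform over n outcomes, H = log₂(n). H(14-sided) = log₂(14) = 3.807 bits and H(20-sided) = log₂(20) = 4.322 bits. More outcomes in a uniform distribution means higher entropy.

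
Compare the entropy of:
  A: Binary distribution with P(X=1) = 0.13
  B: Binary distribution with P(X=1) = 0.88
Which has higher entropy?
A

For binary distributions, entropy is maximized at p=0.5 and decreases as p moves toward 0 or 1.

H(A) = H(0.13) = 0.5574 bits
H(B) = H(0.88) = 0.5294 bits

Distribution A (p=0.13) is closer to uniform (p=0.5), so it has higher entropy.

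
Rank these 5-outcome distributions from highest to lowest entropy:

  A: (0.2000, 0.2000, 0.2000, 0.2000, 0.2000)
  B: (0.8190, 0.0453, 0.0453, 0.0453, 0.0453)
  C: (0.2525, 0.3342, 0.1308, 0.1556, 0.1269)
A > C > B

Key insight: Entropy is maximized by uniform distributions and minimized by concentrated distributions.

- Uniform distributions have maximum entropy log₂(5) = 2.3219 bits
- The more "peaked" or concentrated a distribution, the lower its entropy

Entropies:
  H(A) = 2.3219 bits
  H(B) = 1.0443 bits
  H(C) = 2.2092 bits

Ranking: A > C > B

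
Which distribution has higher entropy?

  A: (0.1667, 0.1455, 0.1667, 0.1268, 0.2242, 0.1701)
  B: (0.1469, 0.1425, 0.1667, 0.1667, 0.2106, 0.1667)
B

Both distributions are close to uniform, making this a harder comparison.

H(A) = 2.5624 bits
H(B) = 2.5729 bits

The distribution closer to uniform has higher entropy.
Answer: B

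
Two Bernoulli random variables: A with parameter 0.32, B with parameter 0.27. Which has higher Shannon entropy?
A

For binary distributions, entropy is maximized at p=0.5 and decreases as p moves toward 0 or 1.

H(A) = H(0.32) = 0.9044 bits
H(B) = H(0.27) = 0.8415 bits

Distribution A (p=0.32) is closer to uniform (p=0.5), so it has higher entropy.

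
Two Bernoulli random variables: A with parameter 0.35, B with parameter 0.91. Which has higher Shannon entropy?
A

For binary distributions, entropy is maximized at p=0.5 and decreases as p moves toward 0 or 1.

H(A) = H(0.35) = 0.9341 bits
H(B) = H(0.91) = 0.4365 bits

Distribution A (p=0.35) is closer to uniform (p=0.5), so it has higher entropy.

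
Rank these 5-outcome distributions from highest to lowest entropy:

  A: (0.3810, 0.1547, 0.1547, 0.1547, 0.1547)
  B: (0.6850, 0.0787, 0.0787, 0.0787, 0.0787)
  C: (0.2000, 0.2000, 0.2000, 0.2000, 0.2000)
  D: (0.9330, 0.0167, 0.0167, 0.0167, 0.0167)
C > A > B > D

Key insight: Entropy is maximized by uniform distributions and minimized by concentrated distributions.

Entropies:
  H(A) = 2.1967 bits
  H(B) = 1.5289 bits
  H(C) = 2.3219 bits
  H(D) = 0.4886 bits

Ranking: C > A > B > D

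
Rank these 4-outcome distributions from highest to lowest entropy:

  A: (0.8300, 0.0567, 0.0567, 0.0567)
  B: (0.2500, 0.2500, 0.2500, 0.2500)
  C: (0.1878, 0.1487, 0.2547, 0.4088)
B > C > A

Key insight: Entropy is maximized by uniform distributions and minimized by concentrated distributions.

- Uniform distributions have maximum entropy log₂(4) = 2.0000 bits
- The more "peaked" or concentrated a distribution, the lower its entropy

Entropies:
  H(A) = 0.9271 bits
  H(B) = 2.0000 bits
  H(C) = 1.8921 bits

Ranking: B > C > A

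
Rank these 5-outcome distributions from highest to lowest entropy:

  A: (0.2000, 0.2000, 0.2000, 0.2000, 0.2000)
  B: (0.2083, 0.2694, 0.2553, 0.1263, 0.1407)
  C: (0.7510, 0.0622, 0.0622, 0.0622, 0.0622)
A > B > C

Key insight: Entropy is maximized by uniform distributions and minimized by concentrated distributions.

- Uniform distributions have maximum entropy log₂(5) = 2.3219 bits
- The more "peaked" or concentrated a distribution, the lower its entropy

Entropies:
  H(A) = 2.3219 bits
  H(B) = 2.2591 bits
  H(C) = 1.3077 bits

Ranking: A > B > C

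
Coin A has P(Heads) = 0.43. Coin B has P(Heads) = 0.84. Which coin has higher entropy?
A

For binary distributions, entropy is maximized at p=0.5 and decreases as p moves toward 0 or 1.

H(A) = H(0.43) = 0.9858 bits
H(B) = H(0.84) = 0.6343 bits

Distribution A (p=0.43) is closer to uniform (p=0.5), so it has higher entropy.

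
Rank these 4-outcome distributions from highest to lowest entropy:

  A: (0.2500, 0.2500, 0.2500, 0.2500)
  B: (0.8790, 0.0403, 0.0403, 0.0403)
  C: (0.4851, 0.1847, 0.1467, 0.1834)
A > C > B

Key insight: Entropy is maximized by uniform distributions and minimized by concentrated distributions.

- Uniform distributions have maximum entropy log₂(4) = 2.0000 bits
- The more "peaked" or concentrated a distribution, the lower its entropy

Entropies:
  H(A) = 2.0000 bits
  H(B) = 0.7240 bits
  H(C) = 1.8114 bits

Ranking: A > C > B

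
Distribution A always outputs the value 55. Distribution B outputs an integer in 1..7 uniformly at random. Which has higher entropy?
B

A is deterministic, so H(A) = 0. B is uniform over 7 outcomes, so H(B) = log₂(7) = 2.807 bits. Any distribution with genuine randomness has higher entropy than a deterministic one.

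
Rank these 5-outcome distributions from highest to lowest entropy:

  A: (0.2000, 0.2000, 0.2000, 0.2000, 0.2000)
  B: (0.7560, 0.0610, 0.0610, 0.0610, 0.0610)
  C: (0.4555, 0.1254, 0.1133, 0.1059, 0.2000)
A > C > B

Key insight: Entropy is maximized by uniform distributions and minimized by concentrated distributions.

- Uniform distributions have maximum entropy log₂(5) = 2.3219 bits
- The more "peaked" or concentrated a distribution, the lower its entropy

Entropies:
  H(A) = 2.3219 bits
  H(B) = 1.2896 bits
  H(C) = 2.0557 bits

Ranking: A > C > B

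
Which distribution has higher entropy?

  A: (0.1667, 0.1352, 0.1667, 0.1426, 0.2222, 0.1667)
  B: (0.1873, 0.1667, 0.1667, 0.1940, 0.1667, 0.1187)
B

Both distributions are close to uniform, making this a harder comparison.

H(A) = 2.5657 bits
H(B) = 2.5690 bits

The distribution closer to uniform has higher entropy.
Answer: B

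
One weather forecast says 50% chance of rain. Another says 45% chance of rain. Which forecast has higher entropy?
50% forecast

Treat each forecast as a Bernoulli distribution. Binary entropy is maximized at p=0.5 and falls off symmetrically toward 0 or 1. The 50% forecast is closer to 50%, so it is more uncertain. H(50%) ≈ 1.000 bits, H(45%) ≈ 0.993 bits.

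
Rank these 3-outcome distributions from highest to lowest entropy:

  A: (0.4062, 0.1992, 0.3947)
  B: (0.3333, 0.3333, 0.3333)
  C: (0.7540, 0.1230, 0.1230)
B > A > C

Key insight: Entropy is maximized by uniform distributions and minimized by concentrated distributions.

- Uniform distributions have maximum entropy log₂(3) = 1.5850 bits
- The more "peaked" or concentrated a distribution, the lower its entropy

Entropies:
  H(A) = 1.5210 bits
  H(B) = 1.5850 bits
  H(C) = 1.0509 bits

Ranking: B > A > C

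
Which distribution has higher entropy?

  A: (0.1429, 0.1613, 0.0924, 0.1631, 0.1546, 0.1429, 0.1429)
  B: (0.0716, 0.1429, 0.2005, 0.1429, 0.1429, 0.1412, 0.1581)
A

Both distributions are close to uniform, making this a harder comparison.

H(A) = 2.7883 bits
H(B) = 2.7598 bits

The distribution closer to uniform has higher entropy.
Answer: A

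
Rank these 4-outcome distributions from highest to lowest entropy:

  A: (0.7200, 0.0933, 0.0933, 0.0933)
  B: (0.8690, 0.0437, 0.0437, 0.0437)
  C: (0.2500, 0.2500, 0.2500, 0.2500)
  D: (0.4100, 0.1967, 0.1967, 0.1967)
C > D > A > B

Key insight: Entropy is maximized by uniform distributions and minimized by concentrated distributions.

Entropies:
  H(A) = 1.2992 bits
  H(B) = 0.7678 bits
  H(C) = 2.0000 bits
  H(D) = 1.9116 bits

Ranking: C > D > A > B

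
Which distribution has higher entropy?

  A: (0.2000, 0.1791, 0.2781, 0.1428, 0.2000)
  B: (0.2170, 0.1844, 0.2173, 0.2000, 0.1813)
B

Both distributions are close to uniform, making this a harder comparison.

H(A) = 2.2876 bits
H(B) = 2.3177 bits

The distribution closer to uniform has higher entropy.
Answer: B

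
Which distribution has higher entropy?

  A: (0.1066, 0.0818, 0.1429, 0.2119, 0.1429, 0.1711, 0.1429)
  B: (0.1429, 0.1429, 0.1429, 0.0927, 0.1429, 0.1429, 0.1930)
B

Both distributions are close to uniform, making this a harder comparison.

H(A) = 2.7530 bits
H(B) = 2.7814 bits

The distribution closer to uniform has higher entropy.
Answer: B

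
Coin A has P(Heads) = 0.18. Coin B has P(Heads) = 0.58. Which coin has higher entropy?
B

For binary distributions, entropy is maximized at p=0.5 and decreases as p moves toward 0 or 1.

H(A) = H(0.18) = 0.6801 bits
H(B) = H(0.58) = 0.9815 bits

Distribution B (p=0.58) is closer to uniform (p=0.5), so it has higher entropy.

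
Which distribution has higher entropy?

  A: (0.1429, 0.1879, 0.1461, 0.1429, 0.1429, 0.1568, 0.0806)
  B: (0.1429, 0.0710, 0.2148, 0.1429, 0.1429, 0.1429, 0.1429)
A

Both distributions are close to uniform, making this a harder comparison.

H(A) = 2.7737 bits
H(B) = 2.7527 bits

The distribution closer to uniform has higher entropy.
Answer: A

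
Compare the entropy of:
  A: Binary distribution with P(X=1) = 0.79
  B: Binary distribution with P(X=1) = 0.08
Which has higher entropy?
A

For binary distributions, entropy is maximized at p=0.5 and decreases as p moves toward 0 or 1.

H(A) = H(0.79) = 0.7415 bits
H(B) = H(0.08) = 0.4022 bits

Distribution A (p=0.79) is closer to uniform (p=0.5), so it has higher entropy.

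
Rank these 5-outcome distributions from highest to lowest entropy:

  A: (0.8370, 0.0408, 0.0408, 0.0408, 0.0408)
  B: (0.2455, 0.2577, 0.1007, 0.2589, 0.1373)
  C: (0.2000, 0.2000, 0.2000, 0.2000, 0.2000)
C > B > A

Key insight: Entropy is maximized by uniform distributions and minimized by concentrated distributions.

- Uniform distributions have maximum entropy log₂(5) = 2.3219 bits
- The more "peaked" or concentrated a distribution, the lower its entropy

Entropies:
  H(A) = 0.9674 bits
  H(B) = 2.2330 bits
  H(C) = 2.3219 bits

Ranking: C > B > A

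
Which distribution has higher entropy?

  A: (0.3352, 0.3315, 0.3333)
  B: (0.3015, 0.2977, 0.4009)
A

Both distributions are close to uniform, making this a harder comparison.

H(A) = 1.5849 bits
H(B) = 1.5706 bits

The distribution closer to uniform has higher entropy.
Answer: A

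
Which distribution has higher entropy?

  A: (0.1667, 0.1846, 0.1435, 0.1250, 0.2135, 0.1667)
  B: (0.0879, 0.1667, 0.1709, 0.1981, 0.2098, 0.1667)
A

Both distributions are close to uniform, making this a harder comparison.

H(A) = 2.5642 bits
H(B) = 2.5409 bits

The distribution closer to uniform has higher entropy.
Answer: A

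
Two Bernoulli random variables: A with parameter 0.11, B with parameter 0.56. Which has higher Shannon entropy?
B

For binary distributions, entropy is maximized at p=0.5 and decreases as p moves toward 0 or 1.

H(A) = H(0.11) = 0.4999 bits
H(B) = H(0.56) = 0.9896 bits

Distribution B (p=0.56) is closer to uniform (p=0.5), so it has higher entropy.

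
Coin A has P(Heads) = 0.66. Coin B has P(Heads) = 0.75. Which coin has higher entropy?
A

For binary distributions, entropy is maximized at p=0.5 and decreases as p moves toward 0 or 1.

H(A) = H(0.66) = 0.9248 bits
H(B) = H(0.75) = 0.8113 bits

Distribution A (p=0.66) is closer to uniform (p=0.5), so it has higher entropy.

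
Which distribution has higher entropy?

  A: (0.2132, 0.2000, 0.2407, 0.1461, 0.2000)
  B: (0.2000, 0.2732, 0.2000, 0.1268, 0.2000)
A

Both distributions are close to uniform, making this a harder comparison.

H(A) = 2.3041 bits
H(B) = 2.2824 bits

The distribution closer to uniform has higher entropy.
Answer: A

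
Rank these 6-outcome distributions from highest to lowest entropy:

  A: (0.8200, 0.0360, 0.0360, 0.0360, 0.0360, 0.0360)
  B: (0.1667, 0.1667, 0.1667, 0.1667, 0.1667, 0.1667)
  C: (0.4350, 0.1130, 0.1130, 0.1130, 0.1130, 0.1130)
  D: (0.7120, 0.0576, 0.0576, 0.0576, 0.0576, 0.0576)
B > C > D > A

Key insight: Entropy is maximized by uniform distributions and minimized by concentrated distributions.

Entropies:
  H(A) = 1.0980 bits
  H(B) = 2.5850 bits
  H(C) = 2.2997 bits
  H(D) = 1.5348 bits

Ranking: B > C > D > A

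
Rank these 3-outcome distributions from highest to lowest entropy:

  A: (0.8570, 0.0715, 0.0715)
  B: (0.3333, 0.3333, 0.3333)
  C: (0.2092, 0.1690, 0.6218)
B > C > A

Key insight: Entropy is maximized by uniform distributions and minimized by concentrated distributions.

- Uniform distributions have maximum entropy log₂(3) = 1.5850 bits
- The more "peaked" or concentrated a distribution, the lower its entropy

Entropies:
  H(A) = 0.7350 bits
  H(B) = 1.5850 bits
  H(C) = 1.3319 bits

Ranking: B > C > A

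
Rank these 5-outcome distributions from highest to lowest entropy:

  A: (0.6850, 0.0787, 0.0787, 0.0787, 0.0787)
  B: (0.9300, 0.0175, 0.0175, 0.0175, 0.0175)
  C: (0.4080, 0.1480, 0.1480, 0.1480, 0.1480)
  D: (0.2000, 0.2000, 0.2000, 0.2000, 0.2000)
D > C > A > B

Key insight: Entropy is maximized by uniform distributions and minimized by concentrated distributions.

Entropies:
  H(A) = 1.5289 bits
  H(B) = 0.5059 bits
  H(C) = 2.1594 bits
  H(D) = 2.3219 bits

Ranking: D > C > A > B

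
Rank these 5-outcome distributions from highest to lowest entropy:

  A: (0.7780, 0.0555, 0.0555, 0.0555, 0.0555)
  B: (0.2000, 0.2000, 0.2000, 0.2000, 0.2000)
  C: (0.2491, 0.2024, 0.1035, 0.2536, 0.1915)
B > C > A

Key insight: Entropy is maximized by uniform distributions and minimized by concentrated distributions.

- Uniform distributions have maximum entropy log₂(5) = 2.3219 bits
- The more "peaked" or concentrated a distribution, the lower its entropy

Entropies:
  H(A) = 1.2078 bits
  H(B) = 2.3219 bits
  H(C) = 2.2631 bits

Ranking: B > C > A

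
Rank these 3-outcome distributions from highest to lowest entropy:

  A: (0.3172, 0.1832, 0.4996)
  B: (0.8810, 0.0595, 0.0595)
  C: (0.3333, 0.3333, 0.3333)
C > A > B

Key insight: Entropy is maximized by uniform distributions and minimized by concentrated distributions.

- Uniform distributions have maximum entropy log₂(3) = 1.5850 bits
- The more "peaked" or concentrated a distribution, the lower its entropy

Entropies:
  H(A) = 1.4743 bits
  H(B) = 0.6455 bits
  H(C) = 1.5850 bits

Ranking: C > A > B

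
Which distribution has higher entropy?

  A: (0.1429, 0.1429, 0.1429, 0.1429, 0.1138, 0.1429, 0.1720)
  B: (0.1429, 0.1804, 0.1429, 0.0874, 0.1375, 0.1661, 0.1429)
A

Both distributions are close to uniform, making this a harder comparison.

H(A) = 2.7987 bits
H(B) = 2.7800 bits

The distribution closer to uniform has higher entropy.
Answer: A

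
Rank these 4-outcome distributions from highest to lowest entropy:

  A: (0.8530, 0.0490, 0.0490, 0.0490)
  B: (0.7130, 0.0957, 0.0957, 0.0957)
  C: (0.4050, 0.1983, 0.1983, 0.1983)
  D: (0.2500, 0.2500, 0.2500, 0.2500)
D > C > B > A

Key insight: Entropy is maximized by uniform distributions and minimized by concentrated distributions.

Entropies:
  H(A) = 0.8353 bits
  H(B) = 1.3197 bits
  H(C) = 1.9169 bits
  H(D) = 2.0000 bits

Ranking: D > C > B > A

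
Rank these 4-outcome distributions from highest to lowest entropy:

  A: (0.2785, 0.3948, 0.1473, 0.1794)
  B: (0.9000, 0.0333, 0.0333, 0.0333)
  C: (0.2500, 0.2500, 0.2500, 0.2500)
C > A > B

Key insight: Entropy is maximized by uniform distributions and minimized by concentrated distributions.

- Uniform distributions have maximum entropy log₂(4) = 2.0000 bits
- The more "peaked" or concentrated a distribution, the lower its entropy

Entropies:
  H(A) = 1.8947 bits
  H(B) = 0.6275 bits
  H(C) = 2.0000 bits

Ranking: C > A > B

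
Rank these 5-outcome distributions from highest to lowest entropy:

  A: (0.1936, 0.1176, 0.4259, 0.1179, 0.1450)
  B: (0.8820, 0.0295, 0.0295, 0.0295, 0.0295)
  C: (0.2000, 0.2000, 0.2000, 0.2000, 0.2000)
C > A > B

Key insight: Entropy is maximized by uniform distributions and minimized by concentrated distributions.

- Uniform distributions have maximum entropy log₂(5) = 2.3219 bits
- The more "peaked" or concentrated a distribution, the lower its entropy

Entropies:
  H(A) = 2.1139 bits
  H(B) = 0.7596 bits
  H(C) = 2.3219 bits

Ranking: C > A > B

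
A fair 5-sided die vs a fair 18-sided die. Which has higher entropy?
18-sided die

Both are uniform distributions; for uniform over n outcomes, H = log₂(n). H(5-sided) = log₂(5) = 2.322 bits and H(18-sided) = log₂(18) = 4.170 bits. More outcomes in a uniform distribution means higher entropy.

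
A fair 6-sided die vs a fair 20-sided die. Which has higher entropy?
20-sided die

Both are uniform distributions; for uniform over n outcomes, H = log₂(n). H(6-sided) = log₂(6) = 2.585 bits and H(20-sided) = log₂(20) = 4.322 bits. More outcomes in a uniform distribution means higher entropy.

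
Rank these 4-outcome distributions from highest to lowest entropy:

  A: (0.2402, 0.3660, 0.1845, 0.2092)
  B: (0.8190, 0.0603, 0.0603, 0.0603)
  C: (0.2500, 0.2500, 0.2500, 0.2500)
C > A > B

Key insight: Entropy is maximized by uniform distributions and minimized by concentrated distributions.

- Uniform distributions have maximum entropy log₂(4) = 2.0000 bits
- The more "peaked" or concentrated a distribution, the lower its entropy

Entropies:
  H(A) = 1.9471 bits
  H(B) = 0.9691 bits
  H(C) = 2.0000 bits

Ranking: C > A > B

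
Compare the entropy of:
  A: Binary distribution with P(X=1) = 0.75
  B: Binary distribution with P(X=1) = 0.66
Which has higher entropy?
B

For binary distributions, entropy is maximized at p=0.5 and decreases as p moves toward 0 or 1.

H(A) = H(0.75) = 0.8113 bits
H(B) = H(0.66) = 0.9248 bits

Distribution B (p=0.66) is closer to uniform (p=0.5), so it has higher entropy.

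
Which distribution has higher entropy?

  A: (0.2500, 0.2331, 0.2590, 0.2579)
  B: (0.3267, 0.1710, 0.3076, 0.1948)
A

Both distributions are close to uniform, making this a harder comparison.

H(A) = 1.9987 bits
H(B) = 1.9459 bits

The distribution closer to uniform has higher entropy.
Answer: A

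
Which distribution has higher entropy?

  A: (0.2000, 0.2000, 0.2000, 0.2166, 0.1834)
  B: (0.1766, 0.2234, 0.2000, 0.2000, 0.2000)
A

Both distributions are close to uniform, making this a harder comparison.

H(A) = 2.3199 bits
H(B) = 2.3180 bits

The distribution closer to uniform has higher entropy.
Answer: A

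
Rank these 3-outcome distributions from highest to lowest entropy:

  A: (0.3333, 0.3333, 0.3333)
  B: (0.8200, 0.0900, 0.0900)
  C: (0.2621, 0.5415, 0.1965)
A > C > B

Key insight: Entropy is maximized by uniform distributions and minimized by concentrated distributions.

- Uniform distributions have maximum entropy log₂(3) = 1.5850 bits
- The more "peaked" or concentrated a distribution, the lower its entropy

Entropies:
  H(A) = 1.5850 bits
  H(B) = 0.8601 bits
  H(C) = 1.4468 bits

Ranking: A > C > B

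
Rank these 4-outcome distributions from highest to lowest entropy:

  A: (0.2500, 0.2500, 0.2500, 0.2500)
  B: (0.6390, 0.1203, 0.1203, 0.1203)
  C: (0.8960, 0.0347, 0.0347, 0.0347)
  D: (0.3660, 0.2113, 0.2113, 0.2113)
A > D > B > C

Key insight: Entropy is maximized by uniform distributions and minimized by concentrated distributions.

Entropies:
  H(A) = 2.0000 bits
  H(B) = 1.5157 bits
  H(C) = 0.6464 bits
  H(D) = 1.9524 bits

Ranking: A > D > B > C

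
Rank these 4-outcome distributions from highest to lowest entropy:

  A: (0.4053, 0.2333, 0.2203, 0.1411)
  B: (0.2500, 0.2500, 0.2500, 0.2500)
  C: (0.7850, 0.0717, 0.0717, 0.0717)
B > A > C

Key insight: Entropy is maximized by uniform distributions and minimized by concentrated distributions.

- Uniform distributions have maximum entropy log₂(4) = 2.0000 bits
- The more "peaked" or concentrated a distribution, the lower its entropy

Entropies:
  H(A) = 1.8974 bits
  H(B) = 2.0000 bits
  H(C) = 1.0917 bits

Ranking: B > A > C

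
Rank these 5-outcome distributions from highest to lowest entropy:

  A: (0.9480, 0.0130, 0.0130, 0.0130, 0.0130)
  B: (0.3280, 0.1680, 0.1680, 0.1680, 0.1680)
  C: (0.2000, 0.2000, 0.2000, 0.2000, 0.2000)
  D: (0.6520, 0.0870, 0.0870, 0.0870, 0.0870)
C > B > D > A

Key insight: Entropy is maximized by uniform distributions and minimized by concentrated distributions.

Entropies:
  H(A) = 0.3988 bits
  H(B) = 2.2569 bits
  H(C) = 2.3219 bits
  H(D) = 1.6283 bits

Ranking: C > B > D > A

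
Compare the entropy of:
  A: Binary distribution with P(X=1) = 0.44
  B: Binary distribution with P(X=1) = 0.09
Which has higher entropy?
A

For binary distributions, entropy is maximized at p=0.5 and decreases as p moves toward 0 or 1.

H(A) = H(0.44) = 0.9896 bits
H(B) = H(0.09) = 0.4365 bits

Distribution A (p=0.44) is closer to uniform (p=0.5), so it has higher entropy.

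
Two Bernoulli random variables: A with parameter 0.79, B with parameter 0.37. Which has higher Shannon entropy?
B

For binary distributions, entropy is maximized at p=0.5 and decreases as p moves toward 0 or 1.

H(A) = H(0.79) = 0.7415 bits
H(B) = H(0.37) = 0.9507 bits

Distribution B (p=0.37) is closer to uniform (p=0.5), so it has higher entropy.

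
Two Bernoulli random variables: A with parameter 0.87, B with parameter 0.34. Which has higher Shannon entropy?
B

For binary distributions, entropy is maximized at p=0.5 and decreases as p moves toward 0 or 1.

H(A) = H(0.87) = 0.5574 bits
H(B) = H(0.34) = 0.9248 bits

Distribution B (p=0.34) is closer to uniform (p=0.5), so it has higher entropy.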